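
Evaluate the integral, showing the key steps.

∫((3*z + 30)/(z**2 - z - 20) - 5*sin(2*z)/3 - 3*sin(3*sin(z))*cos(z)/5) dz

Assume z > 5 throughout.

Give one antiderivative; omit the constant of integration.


Step 1. Rewrite: now ∫((3*z + 30)/(z**2 - z - 20)) dz + ∫(-3*sin(3*sin(z))*cos(z)/5) dz + ∫(-5*sin(2*z)/3) dz.
Step 2. Decompose ∫((3*z + 30)/(z**2 - z - 20)) dz by partial fractions, (3*z + 30)/(z**2 - z - 20) = -2/(z + 4) + 5/(z - 5): now ∫(-3*sin(3*sin(z))*cos(z)/5) dz + ∫(5/(z - 5)) dz + ∫(-2/(z + 4)) dz + ∫(-5*sin(2*z)/3) dz.
Step 3. Evaluate the standard form [assuming z > -4]: now -2*log(z + 4) + ∫(-3*sin(3*sin(z))*cos(z)/5) dz + ∫(5/(z - 5)) dz + ∫(-5*sin(2*z)/3) dz.
Step 4. Evaluate the standard form [assuming z > 5]: now 5*log(z - 5) - 2*log(z + 4) + ∫(-3*sin(3*sin(z))*cos(z)/5) dz + ∫(-5*sin(2*z)/3) dz.
Step 5. Evaluate the standard form: now 5*log(z - 5) - 2*log(z + 4) + 5*cos(2*z)/6 + ∫(-3*sin(3*sin(z))*cos(z)/5) dz.
Step 6. Substitute u = sin(z), turning ∫(-3*sin(3*sin(z))*cos(z)/5) dz into ∫(-3*sin(3*u)/5) du: now 5*log(z - 5) - 2*log(z + 4) + 5*cos(2*z)/6 + ∫(-3*sin(3*u)/5) du.
Step 7. Evaluate the standard form: now 5*log(z - 5) - 2*log(z + 4) + cos(3*u)/5 + 5*cos(2*z)/6.
Step 8. Substitute back u = sin(z): now 5*log(z - 5) - 2*log(z + 4) + 5*cos(2*z)/6 + cos(3*sin(z))/5.
Answer: 5*log(z - 5) - 2*log(z + 4) + 5*cos(2*z)/6 + cos(3*sin(z))/5.


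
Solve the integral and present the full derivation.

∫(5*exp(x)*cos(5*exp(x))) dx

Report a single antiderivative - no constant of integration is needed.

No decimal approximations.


Step 1. Substitute u = exp(x), turning ∫(5*exp(x)*cos(5*exp(x))) dx into ∫(5*cos(5*u)) du: now ∫(5*cos(5*u)) du.
Step 2. Evaluate the standard form: now sin(5*u).
Step 3. Substitute back u = exp(x): now sin(5*exp(x)).
Answer: sin(5*exp(x)).


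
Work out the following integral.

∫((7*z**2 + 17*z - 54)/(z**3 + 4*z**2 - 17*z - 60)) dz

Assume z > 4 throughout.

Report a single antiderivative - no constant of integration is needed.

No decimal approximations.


Answer: 2*log(z - 4) + 3*log(z + 3) + 2*log(z + 5).


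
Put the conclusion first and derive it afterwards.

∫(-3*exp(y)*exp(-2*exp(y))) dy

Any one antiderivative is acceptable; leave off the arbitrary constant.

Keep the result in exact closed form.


The answer is 3*exp(-2*exp(y))/2.
Step 1. Substitute u = exp(y), turning ∫(-3*exp(y)*exp(-2*exp(y))) dy into ∫(-3*exp(-2*u)) du: now ∫(-3*exp(-2*u)) du.
Step 2. Evaluate the standard form: now 3*exp(-2*u)/2.
Step 3. Substitute back u = exp(y): now 3*exp(-2*exp(y))/2.
Answer: 3*exp(-2*exp(y))/2.


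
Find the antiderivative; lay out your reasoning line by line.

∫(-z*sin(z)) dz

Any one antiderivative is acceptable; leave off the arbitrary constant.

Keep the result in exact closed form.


Step 1. Integrate ∫(-z*sin(z)) dz by parts with u = z, dv = (-sin(z)) dz, so v = cos(z): now z*cos(z) + ∫(-cos(z)) dz.
Step 2. Evaluate the standard form: now z*cos(z) - sin(z).
Answer: z*cos(z) - sin(z).


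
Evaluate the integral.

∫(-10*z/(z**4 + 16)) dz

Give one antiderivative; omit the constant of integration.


Answer: -5*atan(z**2/4)/4.


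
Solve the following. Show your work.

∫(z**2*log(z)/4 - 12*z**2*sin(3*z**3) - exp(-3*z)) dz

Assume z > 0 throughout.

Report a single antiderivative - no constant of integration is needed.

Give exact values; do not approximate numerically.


Step 1. Rewrite: now ∫(z**2*log(z)/4) dz + ∫(-12*z**2*sin(3*z**3)) dz + ∫(-exp(-3*z)) dz.
Step 2. Integrate ∫(z**2*log(z)/4) dz by parts with u = log(z), dv = (z**2/4) dz, so v = z**3/12 [assuming z > 0]: now z**3*log(z)/12 + ∫(-z**2/12) dz + ∫(-12*z**2*sin(3*z**3)) dz + ∫(-exp(-3*z)) dz.
Step 3. Evaluate the standard form: now z**3*log(z)/12 - z**3/36 + ∫(-12*z**2*sin(3*z**3)) dz + ∫(-exp(-3*z)) dz.
Step 4. Evaluate the standard form: now z**3*log(z)/12 - z**3/36 + ∫(-12*z**2*sin(3*z**3)) dz + exp(-3*z)/3.
Step 5. Substitute u = z**3, turning ∫(-12*z**2*sin(3*z**3)) dz into ∫(-4*sin(3*u)) du: now z**3*log(z)/12 - z**3/36 + ∫(-4*sin(3*u)) du + exp(-3*z)/3.
Step 6. Evaluate the standard form: now z**3*log(z)/12 - z**3/36 + 4*cos(3*u)/3 + exp(-3*z)/3.
Step 7. Substitute back u = z**3: now z**3*log(z)/12 - z**3/36 + 4*cos(3*z**3)/3 + exp(-3*z)/3.
Answer: z**3*log(z)/12 - z**3/36 + 4*cos(3*z**3)/3 + exp(-3*z)/3.


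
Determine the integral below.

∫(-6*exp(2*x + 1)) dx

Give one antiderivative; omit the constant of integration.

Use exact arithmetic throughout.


Answer: -3*exp(2*x + 1).


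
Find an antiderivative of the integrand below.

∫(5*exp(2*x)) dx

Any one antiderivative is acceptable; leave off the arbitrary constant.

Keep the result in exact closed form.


Answer: 5*exp(2*x)/2.


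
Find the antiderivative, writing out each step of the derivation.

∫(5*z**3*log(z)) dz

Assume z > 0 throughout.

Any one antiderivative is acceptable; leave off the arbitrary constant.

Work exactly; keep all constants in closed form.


Step 1. Integrate ∫(5*z**3*log(z)) dz by parts with u = log(z), dv = (5*z**3) dz, so v = 5*z**4/4 [assuming z > 0]: now 5*z**4*log(z)/4 + ∫(-5*z**3/4) dz.
Step 2. Evaluate the standard form: now 5*z**4*log(z)/4 - 5*z**4/16.
Answer: 5*z**4*log(z)/4 - 5*z**4/16.


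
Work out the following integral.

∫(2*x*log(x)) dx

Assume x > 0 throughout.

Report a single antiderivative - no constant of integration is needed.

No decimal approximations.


Answer: x**2*log(x) - x**2/2.


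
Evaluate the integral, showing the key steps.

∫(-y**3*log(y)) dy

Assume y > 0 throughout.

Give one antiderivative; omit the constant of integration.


Step 1. Integrate ∫(-y**3*log(y)) dy by parts with u = log(y), dv = (-y**3) dy, so v = -y**4/4 [assuming y > 0]: now -y**4*log(y)/4 + ∫(y**3/4) dy.
Step 2. Evaluate the standard form: now -y**4*log(y)/4 + y**4/16.
Answer: -y**4*log(y)/4 + y**4/16.


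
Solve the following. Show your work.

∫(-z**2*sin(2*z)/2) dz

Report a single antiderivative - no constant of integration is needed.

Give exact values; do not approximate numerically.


Step 1. Integrate ∫(-z**2*sin(2*z)/2) dz by parts with u = z**2, dv = (-sin(2*z)/2) dz, so v = cos(2*z)/4: now z**2*cos(2*z)/4 + ∫(-z*cos(2*z)/2) dz.
Step 2. Integrate ∫(-z*cos(2*z)/2) dz by parts with u = z, dv = (-cos(2*z)/2) dz, so v = -sin(2*z)/4: now z**2*cos(2*z)/4 - z*sin(2*z)/4 + ∫(sin(2*z)/4) dz.
Step 3. Evaluate the standard form: now z**2*cos(2*z)/4 - z*sin(2*z)/4 - cos(2*z)/8.
Answer: z**2*cos(2*z)/4 - z*sin(2*z)/4 - cos(2*z)/8.


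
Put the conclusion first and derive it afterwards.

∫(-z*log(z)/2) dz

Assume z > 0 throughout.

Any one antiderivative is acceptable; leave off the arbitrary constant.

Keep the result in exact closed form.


The answer is -z**2*log(z)/4 + z**2/8.
Step 1. Integrate ∫(-z*log(z)/2) dz by parts with u = log(z), dv = (-z/2) dz, so v = -z**2/4 [assuming z > 0]: now -z**2*log(z)/4 + ∫(z/4) dz.
Step 2. Evaluate the standard form: now -z**2*log(z)/4 + z**2/8.
Answer: -z**2*log(z)/4 + z**2/8.


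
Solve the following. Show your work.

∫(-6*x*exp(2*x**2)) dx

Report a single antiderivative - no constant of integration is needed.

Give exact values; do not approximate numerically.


Step 1. Substitute u = x**2, turning ∫(-6*x*exp(2*x**2)) dx into ∫(-3*exp(2*u)) du: now ∫(-3*exp(2*u)) du.
Step 2. Evaluate the standard form: now -3*exp(2*u)/2.
Step 3. Substitute back u = x**2: now -3*exp(2*x**2)/2.
Answer: -3*exp(2*x**2)/2.


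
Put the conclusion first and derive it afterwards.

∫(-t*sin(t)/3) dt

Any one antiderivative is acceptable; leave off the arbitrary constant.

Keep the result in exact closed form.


The answer is t*cos(t)/3 - sin(t)/3.
Step 1. Integrate ∫(-t*sin(t)/3) dt by parts with u = t, dv = (-sin(t)/3) dt, so v = cos(t)/3: now t*cos(t)/3 + ∫(-cos(t)/3) dt.
Step 2. Evaluate the standard form: now t*cos(t)/3 - sin(t)/3.
Answer: t*cos(t)/3 - sin(t)/3.


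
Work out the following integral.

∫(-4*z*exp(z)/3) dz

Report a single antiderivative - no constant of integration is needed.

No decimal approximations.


Answer: -4*z*exp(z)/3 + 4*exp(z)/3.


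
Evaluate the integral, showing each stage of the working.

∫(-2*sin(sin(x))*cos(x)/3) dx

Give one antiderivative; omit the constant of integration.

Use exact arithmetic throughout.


Step 1. Substitute u = sin(x), turning ∫(-2*sin(sin(x))*cos(x)/3) dx into ∫(-2*sin(u)/3) du: now ∫(-2*sin(u)/3) du.
Step 2. Evaluate the standard form: now 2*cos(u)/3.
Step 3. Substitute back u = sin(x): now 2*cos(sin(x))/3.
Answer: 2*cos(sin(x))/3.


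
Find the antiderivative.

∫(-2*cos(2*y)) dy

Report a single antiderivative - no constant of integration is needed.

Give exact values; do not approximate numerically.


Answer: -sin(2*y).


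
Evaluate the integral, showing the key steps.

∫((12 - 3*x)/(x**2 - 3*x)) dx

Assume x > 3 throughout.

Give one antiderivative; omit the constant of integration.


Step 1. Decompose ∫((12 - 3*x)/(x**2 - 3*x)) dx by partial fractions, (12 - 3*x)/(x**2 - 3*x) = 1/(x - 3) - 4/x: now ∫(-4/x) dx + ∫(1/(x - 3)) dx.
Step 2. Evaluate the standard form [assuming x > 0]: now -4*log(x) + ∫(1/(x - 3)) dx.
Step 3. Evaluate the standard form [assuming x > 3]: now -4*log(x) + log(x - 3).
Answer: -4*log(x) + log(x - 3).


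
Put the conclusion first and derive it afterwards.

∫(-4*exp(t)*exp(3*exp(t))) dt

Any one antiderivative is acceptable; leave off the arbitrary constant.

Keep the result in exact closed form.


The answer is -4*exp(3*exp(t))/3.
Step 1. Substitute u = exp(t), turning ∫(-4*exp(t)*exp(3*exp(t))) dt into ∫(-4*exp(3*u)) du: now ∫(-4*exp(3*u)) du.
Step 2. Evaluate the standard form: now -4*exp(3*u)/3.
Step 3. Substitute back u = exp(t): now -4*exp(3*exp(t))/3.
Answer: -4*exp(3*exp(t))/3.


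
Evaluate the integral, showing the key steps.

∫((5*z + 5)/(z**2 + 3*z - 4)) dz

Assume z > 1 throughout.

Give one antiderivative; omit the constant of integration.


Step 1. Decompose ∫((5*z + 5)/(z**2 + 3*z - 4)) dz by partial fractions, (5*z + 5)/(z**2 + 3*z - 4) = 3/(z + 4) + 2/(z - 1): now ∫(2/(z - 1)) dz + ∫(3/(z + 4)) dz.
Step 2. Evaluate the standard form [assuming z > -4]: now 3*log(z + 4) + ∫(2/(z - 1)) dz.
Step 3. Evaluate the standard form [assuming z > 1]: now 2*log(z - 1) + 3*log(z + 4).
Answer: 2*log(z - 1) + 3*log(z + 4).


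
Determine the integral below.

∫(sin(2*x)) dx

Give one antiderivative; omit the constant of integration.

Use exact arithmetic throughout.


Answer: -cos(2*x)/2.


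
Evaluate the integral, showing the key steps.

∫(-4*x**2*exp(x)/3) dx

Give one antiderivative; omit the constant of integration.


Step 1. Integrate ∫(-4*x**2*exp(x)/3) dx by parts with u = x**2, dv = (-4*exp(x)/3) dx, so v = -4*exp(x)/3: now -4*x**2*exp(x)/3 + ∫(8*x*exp(x)/3) dx.
Step 2. Integrate ∫(8*x*exp(x)/3) dx by parts with u = x, dv = (8*exp(x)/3) dx, so v = 8*exp(x)/3: now -4*x**2*exp(x)/3 + 8*x*exp(x)/3 + ∫(-8*exp(x)/3) dx.
Step 3. Evaluate the standard form: now -4*x**2*exp(x)/3 + 8*x*exp(x)/3 - 8*exp(x)/3.
Answer: -4*x**2*exp(x)/3 + 8*x*exp(x)/3 - 8*exp(x)/3.


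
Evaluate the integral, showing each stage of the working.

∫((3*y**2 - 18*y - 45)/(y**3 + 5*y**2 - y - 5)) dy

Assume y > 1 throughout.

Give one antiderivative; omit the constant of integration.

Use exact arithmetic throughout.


Step 1. Decompose ∫((3*y**2 - 18*y - 45)/(y**3 + 5*y**2 - y - 5)) dy by partial fractions, (3*y**2 - 18*y - 45)/(y**3 + 5*y**2 - y - 5) = 5/(y + 5) + 3/(y + 1) - 5/(y - 1): now ∫(-5/(y - 1)) dy + ∫(3/(y + 1)) dy + ∫(5/(y + 5)) dy.
Step 2. Evaluate the standard form [assuming y > -1]: now 3*log(y + 1) + ∫(-5/(y - 1)) dy + ∫(5/(y + 5)) dy.
Step 3. Evaluate the standard form [assuming y > -5]: now 3*log(y + 1) + 5*log(y + 5) + ∫(-5/(y - 1)) dy.
Step 4. Evaluate the standard form [assuming y > 1]: now -5*log(y - 1) + 3*log(y + 1) + 5*log(y + 5).
Answer: -5*log(y - 1) + 3*log(y + 1) + 5*log(y + 5).


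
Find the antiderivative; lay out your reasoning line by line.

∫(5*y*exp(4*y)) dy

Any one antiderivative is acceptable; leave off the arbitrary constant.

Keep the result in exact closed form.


Step 1. Integrate ∫(5*y*exp(4*y)) dy by parts with u = y, dv = (5*exp(4*y)) dy, so v = 5*exp(4*y)/4: now 5*y*exp(4*y)/4 + ∫(-5*exp(4*y)/4) dy.
Step 2. Evaluate the standard form: now 5*y*exp(4*y)/4 - 5*exp(4*y)/16.
Answer: 5*y*exp(4*y)/4 - 5*exp(4*y)/16.


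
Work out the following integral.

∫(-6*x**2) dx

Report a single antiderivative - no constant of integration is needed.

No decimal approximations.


Answer: -2*x**3.


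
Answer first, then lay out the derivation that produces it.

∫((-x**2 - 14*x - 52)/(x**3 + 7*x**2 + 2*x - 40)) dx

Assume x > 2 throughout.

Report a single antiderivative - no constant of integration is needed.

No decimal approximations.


The answer is -2*log(x - 2) + 2*log(x + 4) - log(x + 5).
Step 1. Decompose ∫((-x**2 - 14*x - 52)/(x**3 + 7*x**2 + 2*x - 40)) dx by partial fractions, (-x**2 - 14*x - 52)/(x**3 + 7*x**2 + 2*x - 40) = -1/(x + 5) + 2/(x + 4) - 2/(x - 2): now ∫(-2/(x - 2)) dx + ∫(2/(x + 4)) dx + ∫(-1/(x + 5)) dx.
Step 2. Evaluate the standard form [assuming x > 2]: now -2*log(x - 2) + ∫(2/(x + 4)) dx + ∫(-1/(x + 5)) dx.
Step 3. Evaluate the standard form [assuming x > -4]: now -2*log(x - 2) + 2*log(x + 4) + ∫(-1/(x + 5)) dx.
Step 4. Evaluate the standard form [assuming x > -5]: now -2*log(x - 2) + 2*log(x + 4) - log(x + 5).
Answer: -2*log(x - 2) + 2*log(x + 4) - log(x + 5).


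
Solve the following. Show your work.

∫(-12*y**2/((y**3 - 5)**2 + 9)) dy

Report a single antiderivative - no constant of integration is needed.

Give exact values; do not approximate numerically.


Step 1. Substitute u = y**3 - 5, turning ∫(-12*y**2/((y**3 - 5)**2 + 9)) dy into ∫(-4/(u**2 + 9)) du: now ∫(-4/(u**2 + 9)) du.
Step 2. Evaluate the standard form: now -4*atan(u/3)/3.
Step 3. Substitute back u = y**3 - 5: now -4*atan(y**3/3 - 5/3)/3.
Answer: -4*atan(y**3/3 - 5/3)/3.


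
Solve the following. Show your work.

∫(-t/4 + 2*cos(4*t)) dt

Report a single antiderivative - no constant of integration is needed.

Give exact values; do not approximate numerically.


Step 1. Rewrite: now ∫(-t/4) dt + ∫(2*cos(4*t)) dt.
Step 2. Evaluate the standard form: now sin(4*t)/2 + ∫(-t/4) dt.
Step 3. Evaluate the standard form: now -t**2/8 + sin(4*t)/2.
Answer: -t**2/8 + sin(4*t)/2.


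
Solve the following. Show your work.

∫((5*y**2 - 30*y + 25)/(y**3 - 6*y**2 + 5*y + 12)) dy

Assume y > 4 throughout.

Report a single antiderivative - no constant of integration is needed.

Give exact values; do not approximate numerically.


Step 1. Decompose ∫((5*y**2 - 30*y + 25)/(y**3 - 6*y**2 + 5*y + 12)) dy by partial fractions, (5*y**2 - 30*y + 25)/(y**3 - 6*y**2 + 5*y + 12) = 3/(y + 1) + 5/(y - 3) - 3/(y - 4): now ∫(-3/(y - 4)) dy + ∫(5/(y - 3)) dy + ∫(3/(y + 1)) dy.
Step 2. Evaluate the standard form [assuming y > -1]: now 3*log(y + 1) + ∫(-3/(y - 4)) dy + ∫(5/(y - 3)) dy.
Step 3. Evaluate the standard form [assuming y > 4]: now -3*log(y - 4) + 3*log(y + 1) + ∫(5/(y - 3)) dy.
Step 4. Evaluate the standard form [assuming y > 3]: now -3*log(y - 4) + 5*log(y - 3) + 3*log(y + 1).
Answer: -3*log(y - 4) + 5*log(y - 3) + 3*log(y + 1).


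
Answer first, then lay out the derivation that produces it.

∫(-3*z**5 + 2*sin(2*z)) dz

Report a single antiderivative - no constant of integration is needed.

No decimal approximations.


The answer is -z**6/2 - cos(2*z).
Step 1. Rewrite: now ∫(-3*z**5) dz + ∫(2*sin(2*z)) dz.
Step 2. Evaluate the standard form: now -z**6/2 + ∫(2*sin(2*z)) dz.
Step 3. Evaluate the standard form: now -z**6/2 - cos(2*z).
Answer: -z**6/2 - cos(2*z).


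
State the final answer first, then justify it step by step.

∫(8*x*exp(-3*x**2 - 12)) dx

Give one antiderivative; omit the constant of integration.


The answer is -4*exp(-3*x**2 - 12)/3.
Step 1. Substitute u = x**2 + 4, turning ∫(8*x*exp(-3*x**2 - 12)) dx into ∫(4*exp(-3*u)) du: now ∫(4*exp(-3*u)) du.
Step 2. Evaluate the standard form: now -4*exp(-3*u)/3.
Step 3. Substitute back u = x**2 + 4: now -4*exp(-3*x**2 - 12)/3.
Answer: -4*exp(-3*x**2 - 12)/3.


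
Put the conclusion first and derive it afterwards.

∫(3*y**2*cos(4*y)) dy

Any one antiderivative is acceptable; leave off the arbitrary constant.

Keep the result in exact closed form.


The answer is 3*y**2*sin(4*y)/4 + 3*y*cos(4*y)/8 - 3*sin(4*y)/32.
Step 1. Integrate ∫(3*y**2*cos(4*y)) dy by parts with u = y**2, dv = (3*cos(4*y)) dy, so v = 3*sin(4*y)/4: now 3*y**2*sin(4*y)/4 + ∫(-3*y*sin(4*y)/2) dy.
Step 2. Integrate ∫(-3*y*sin(4*y)/2) dy by parts with u = y, dv = (-3*sin(4*y)/2) dy, so v = 3*cos(4*y)/8: now 3*y**2*sin(4*y)/4 + 3*y*cos(4*y)/8 + ∫(-3*cos(4*y)/8) dy.
Step 3. Evaluate the standard form: now 3*y**2*sin(4*y)/4 + 3*y*cos(4*y)/8 - 3*sin(4*y)/32.
Answer: 3*y**2*sin(4*y)/4 + 3*y*cos(4*y)/8 - 3*sin(4*y)/32.


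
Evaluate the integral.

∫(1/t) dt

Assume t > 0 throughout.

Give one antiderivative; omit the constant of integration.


Answer: log(t).


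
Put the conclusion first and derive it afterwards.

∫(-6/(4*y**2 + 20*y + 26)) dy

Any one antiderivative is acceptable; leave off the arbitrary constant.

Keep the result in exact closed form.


The answer is -3*atan(2*y + 5).
Step 1. Substitute u = -2*y - 5, turning ∫(-6/(4*y**2 + 20*y + 26)) dy into ∫(3/(u**2 + 1)) du: now ∫(3/(u**2 + 1)) du.
Step 2. Evaluate the standard form: now 3*atan(u).
Step 3. Substitute back u = -2*y - 5: now -3*atan(2*y + 5).
Answer: -3*atan(2*y + 5).


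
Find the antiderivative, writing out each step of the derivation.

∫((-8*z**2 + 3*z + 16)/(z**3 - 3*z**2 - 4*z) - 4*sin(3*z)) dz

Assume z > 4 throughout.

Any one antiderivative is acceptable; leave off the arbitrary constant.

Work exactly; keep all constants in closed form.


Step 1. Rewrite: now ∫((-8*z**2 + 3*z + 16)/(z**3 - 3*z**2 - 4*z)) dz + ∫(-4*sin(3*z)) dz.
Step 2. Evaluate the standard form: now 4*cos(3*z)/3 + ∫((-8*z**2 + 3*z + 16)/(z**3 - 3*z**2 - 4*z)) dz.
Step 3. Decompose ∫((-8*z**2 + 3*z + 16)/(z**3 - 3*z**2 - 4*z)) dz by partial fractions, (-8*z**2 + 3*z + 16)/(z**3 - 3*z**2 - 4*z) = 1/(z + 1) - 5/(z - 4) - 4/z: now 4*cos(3*z)/3 + ∫(-4/z) dz + ∫(-5/(z - 4)) dz + ∫(1/(z + 1)) dz.
Step 4. Evaluate the standard form [assuming z > -1]: now log(z + 1) + 4*cos(3*z)/3 + ∫(-4/z) dz + ∫(-5/(z - 4)) dz.
Step 5. Evaluate the standard form [assuming z > 0]: now -4*log(z) + log(z + 1) + 4*cos(3*z)/3 + ∫(-5/(z - 4)) dz.
Step 6. Evaluate the standard form [assuming z > 4]: now -4*log(z) - 5*log(z - 4) + log(z + 1) + 4*cos(3*z)/3.
Answer: -4*log(z) - 5*log(z - 4) + log(z + 1) + 4*cos(3*z)/3.


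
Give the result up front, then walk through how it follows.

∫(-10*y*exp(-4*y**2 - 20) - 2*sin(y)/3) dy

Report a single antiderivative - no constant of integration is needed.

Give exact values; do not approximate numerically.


The answer is 5*exp(-4*y**2 - 20)/4 + 2*cos(y)/3.
Step 1. Rewrite: now ∫(-10*y*exp(-4*y**2 - 20)) dy + ∫(-2*sin(y)/3) dy.
Step 2. Evaluate the standard form: now 2*cos(y)/3 + ∫(-10*y*exp(-4*y**2 - 20)) dy.
Step 3. Substitute u = y**2 + 5, turning ∫(-10*y*exp(-4*y**2 - 20)) dy into ∫(-5*exp(-4*u)) du: now 2*cos(y)/3 + ∫(-5*exp(-4*u)) du.
Step 4. Evaluate the standard form: now 2*cos(y)/3 + 5*exp(-4*u)/4.
Step 5. Substitute back u = y**2 + 5: now 5*exp(-4*y**2 - 20)/4 + 2*cos(y)/3.
Answer: 5*exp(-4*y**2 - 20)/4 + 2*cos(y)/3.


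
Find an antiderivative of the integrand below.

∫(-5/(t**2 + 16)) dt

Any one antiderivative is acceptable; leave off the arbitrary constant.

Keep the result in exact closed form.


Answer: -5*atan(t/4)/4.


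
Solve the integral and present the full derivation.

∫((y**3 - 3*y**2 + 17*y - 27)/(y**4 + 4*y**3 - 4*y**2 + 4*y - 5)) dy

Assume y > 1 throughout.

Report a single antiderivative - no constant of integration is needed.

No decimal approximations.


Step 1. Decompose ∫((y**3 - 3*y**2 + 17*y - 27)/(y**4 + 4*y**3 - 4*y**2 + 4*y - 5)) dy by partial fractions, (y**3 - 3*y**2 + 17*y - 27)/(y**4 + 4*y**3 - 4*y**2 + 4*y - 5) = 4/(y**2 + 1) + 2/(y + 5) - 1/(y - 1): now ∫(-1/(y - 1)) dy + ∫(2/(y + 5)) dy + ∫(4/(y**2 + 1)) dy.
Step 2. Evaluate the standard form [assuming y > 1]: now -log(y - 1) + ∫(2/(y + 5)) dy + ∫(4/(y**2 + 1)) dy.
Step 3. Evaluate the standard form [assuming y > -5]: now -log(y - 1) + 2*log(y + 5) + ∫(4/(y**2 + 1)) dy.
Step 4. Evaluate the standard form: now -log(y - 1) + 2*log(y + 5) + 4*atan(y).
Answer: -log(y - 1) + 2*log(y + 5) + 4*atan(y).


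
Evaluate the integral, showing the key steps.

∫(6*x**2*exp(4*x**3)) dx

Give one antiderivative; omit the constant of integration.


Step 1. Substitute u = x**3, turning ∫(6*x**2*exp(4*x**3)) dx into ∫(2*exp(4*u)) du: now ∫(2*exp(4*u)) du.
Step 2. Evaluate the standard form: now exp(4*u)/2.
Step 3. Substitute back u = x**3: now exp(4*x**3)/2.
Answer: exp(4*x**3)/2.


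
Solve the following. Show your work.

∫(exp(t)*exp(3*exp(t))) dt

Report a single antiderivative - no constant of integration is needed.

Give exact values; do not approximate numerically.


Step 1. Substitute u = exp(t), turning ∫(exp(t)*exp(3*exp(t))) dt into ∫(exp(3*u)) du: now ∫(exp(3*u)) du.
Step 2. Evaluate the standard form: now exp(3*u)/3.
Step 3. Substitute back u = exp(t): now exp(3*exp(t))/3.
Answer: exp(3*exp(t))/3.


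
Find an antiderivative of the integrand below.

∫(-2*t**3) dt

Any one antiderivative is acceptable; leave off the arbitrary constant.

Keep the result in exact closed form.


Answer: -t**4/2.


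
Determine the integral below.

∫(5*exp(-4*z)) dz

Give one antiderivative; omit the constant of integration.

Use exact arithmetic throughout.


Answer: -5*exp(-4*z)/4.


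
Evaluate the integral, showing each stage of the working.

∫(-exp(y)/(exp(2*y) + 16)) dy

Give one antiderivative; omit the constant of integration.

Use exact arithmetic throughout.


Step 1. Substitute u = exp(y), turning ∫(-exp(y)/(exp(2*y) + 16)) dy into ∫(-1/(u**2 + 16)) du: now ∫(-1/(u**2 + 16)) du.
Step 2. Evaluate the standard form: now -atan(u/4)/4.
Step 3. Substitute back u = exp(y): now -atan(exp(y)/4)/4.
Answer: -atan(exp(y)/4)/4.


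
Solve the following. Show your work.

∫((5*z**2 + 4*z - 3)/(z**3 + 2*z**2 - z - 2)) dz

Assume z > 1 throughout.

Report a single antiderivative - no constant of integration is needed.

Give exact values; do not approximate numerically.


Step 1. Decompose ∫((5*z**2 + 4*z - 3)/(z**3 + 2*z**2 - z - 2)) dz by partial fractions, (5*z**2 + 4*z - 3)/(z**3 + 2*z**2 - z - 2) = 3/(z + 2) + 1/(z + 1) + 1/(z - 1): now ∫(1/(z - 1)) dz + ∫(1/(z + 1)) dz + ∫(3/(z + 2)) dz.
Step 2. Evaluate the standard form [assuming z > 1]: now log(z - 1) + ∫(1/(z + 1)) dz + ∫(3/(z + 2)) dz.
Step 3. Evaluate the standard form [assuming z > -1]: now log(z - 1) + log(z + 1) + ∫(3/(z + 2)) dz.
Step 4. Evaluate the standard form [assuming z > -2]: now log(z - 1) + log(z + 1) + 3*log(z + 2).
Answer: log(z - 1) + log(z + 1) + 3*log(z + 2).


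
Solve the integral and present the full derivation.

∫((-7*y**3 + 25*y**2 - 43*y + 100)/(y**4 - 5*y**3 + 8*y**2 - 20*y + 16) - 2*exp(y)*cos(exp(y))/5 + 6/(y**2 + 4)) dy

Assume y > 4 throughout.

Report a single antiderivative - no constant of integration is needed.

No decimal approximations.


Step 1. Rewrite: now ∫((-7*y**3 + 25*y**2 - 43*y + 100)/(y**4 - 5*y**3 + 8*y**2 - 20*y + 16)) dy + ∫(-2*exp(y)*cos(exp(y))/5) dy + ∫(6/(y**2 + 4)) dy.
Step 2. Decompose ∫((-7*y**3 + 25*y**2 - 43*y + 100)/(y**4 - 5*y**3 + 8*y**2 - 20*y + 16)) dy by partial fractions, (-7*y**3 + 25*y**2 - 43*y + 100)/(y**4 - 5*y**3 + 8*y**2 - 20*y + 16) = 3/(y**2 + 4) - 5/(y - 1) - 2/(y - 4): now ∫(-2*exp(y)*cos(exp(y))/5) dy + ∫(-2/(y - 4)) dy + ∫(-5/(y - 1)) dy + ∫(3/(y**2 + 4)) dy + ∫(6/(y**2 + 4)) dy.
Step 3. Evaluate the standard form [assuming y > 1]: now -5*log(y - 1) + ∫(-2*exp(y)*cos(exp(y))/5) dy + ∫(-2/(y - 4)) dy + ∫(3/(y**2 + 4)) dy + ∫(6/(y**2 + 4)) dy.
Step 4. Evaluate the standard form [assuming y > 4]: now -2*log(y - 4) - 5*log(y - 1) + ∫(-2*exp(y)*cos(exp(y))/5) dy + ∫(3/(y**2 + 4)) dy + ∫(6/(y**2 + 4)) dy.
Step 5. Evaluate the standard form: now -2*log(y - 4) - 5*log(y - 1) + 3*atan(y/2)/2 + ∫(-2*exp(y)*cos(exp(y))/5) dy + ∫(6/(y**2 + 4)) dy.
Step 6. Evaluate the standard form: now -2*log(y - 4) - 5*log(y - 1) + 9*atan(y/2)/2 + ∫(-2*exp(y)*cos(exp(y))/5) dy.
Step 7. Substitute u = exp(y), turning ∫(-2*exp(y)*cos(exp(y))/5) dy into ∫(-2*cos(u)/5) du: now -2*log(y - 4) - 5*log(y - 1) + 9*atan(y/2)/2 + ∫(-2*cos(u)/5) du.
Step 8. Evaluate the standard form: now -2*log(y - 4) - 5*log(y - 1) - 2*sin(u)/5 + 9*atan(y/2)/2.
Step 9. Substitute back u = exp(y): now -2*log(y - 4) - 5*log(y - 1) - 2*sin(exp(y))/5 + 9*atan(y/2)/2.
Answer: -2*log(y - 4) - 5*log(y - 1) - 2*sin(exp(y))/5 + 9*atan(y/2)/2.


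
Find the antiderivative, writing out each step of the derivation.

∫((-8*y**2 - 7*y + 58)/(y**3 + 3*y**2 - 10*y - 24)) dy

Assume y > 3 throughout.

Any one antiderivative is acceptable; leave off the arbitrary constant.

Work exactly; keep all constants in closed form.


Step 1. Decompose ∫((-8*y**2 - 7*y + 58)/(y**3 + 3*y**2 - 10*y - 24)) dy by partial fractions, (-8*y**2 - 7*y + 58)/(y**3 + 3*y**2 - 10*y - 24) = -3/(y + 4) - 4/(y + 2) - 1/(y - 3): now ∫(-1/(y - 3)) dy + ∫(-4/(y + 2)) dy + ∫(-3/(y + 4)) dy.
Step 2. Evaluate the standard form [assuming y > -2]: now -4*log(y + 2) + ∫(-1/(y - 3)) dy + ∫(-3/(y + 4)) dy.
Step 3. Evaluate the standard form [assuming y > 3]: now -log(y - 3) - 4*log(y + 2) + ∫(-3/(y + 4)) dy.
Step 4. Evaluate the standard form [assuming y > -4]: now -log(y - 3) - 4*log(y + 2) - 3*log(y + 4).
Answer: -log(y - 3) - 4*log(y + 2) - 3*log(y + 4).


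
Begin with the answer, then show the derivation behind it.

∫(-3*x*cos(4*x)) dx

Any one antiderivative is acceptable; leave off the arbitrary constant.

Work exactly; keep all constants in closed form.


The answer is -3*x*sin(4*x)/4 - 3*cos(4*x)/16.
Step 1. Integrate ∫(-3*x*cos(4*x)) dx by parts with u = x, dv = (-3*cos(4*x)) dx, so v = -3*sin(4*x)/4: now -3*x*sin(4*x)/4 + ∫(3*sin(4*x)/4) dx.
Step 2. Evaluate the standard form: now -3*x*sin(4*x)/4 - 3*cos(4*x)/16.
Answer: -3*x*sin(4*x)/4 - 3*cos(4*x)/16.


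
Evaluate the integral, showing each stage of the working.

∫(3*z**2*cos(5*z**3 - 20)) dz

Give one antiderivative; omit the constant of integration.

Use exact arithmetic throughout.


Step 1. Substitute u = z**3 - 4, turning ∫(3*z**2*cos(5*z**3 - 20)) dz into ∫(cos(5*u)) du: now ∫(cos(5*u)) du.
Step 2. Evaluate the standard form: now sin(5*u)/5.
Step 3. Substitute back u = z**3 - 4: now sin(5*z**3 - 20)/5.
Answer: sin(5*z**3 - 20)/5.


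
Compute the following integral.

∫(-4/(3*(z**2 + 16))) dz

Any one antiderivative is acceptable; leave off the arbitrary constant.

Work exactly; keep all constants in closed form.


Answer: -atan(z/4)/3.


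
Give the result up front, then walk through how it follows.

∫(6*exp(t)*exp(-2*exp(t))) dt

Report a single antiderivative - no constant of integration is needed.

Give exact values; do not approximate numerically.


The answer is -3*exp(-2*exp(t)).
Step 1. Substitute u = exp(t), turning ∫(6*exp(t)*exp(-2*exp(t))) dt into ∫(6*exp(-2*u)) du: now ∫(6*exp(-2*u)) du.
Step 2. Evaluate the standard form: now -3*exp(-2*u).
Step 3. Substitute back u = exp(t): now -3*exp(-2*exp(t)).
Answer: -3*exp(-2*exp(t)).


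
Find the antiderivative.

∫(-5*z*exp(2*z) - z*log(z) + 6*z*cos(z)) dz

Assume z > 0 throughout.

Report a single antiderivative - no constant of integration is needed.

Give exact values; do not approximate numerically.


Answer: -z**2*log(z)/2 + z**2/4 - 5*z*exp(2*z)/2 + 6*z*sin(z) + 5*exp(2*z)/4 + 6*cos(z).


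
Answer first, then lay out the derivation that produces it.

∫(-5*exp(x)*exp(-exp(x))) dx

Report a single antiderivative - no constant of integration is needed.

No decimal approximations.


The answer is 5*exp(-exp(x)).
Step 1. Substitute u = exp(x), turning ∫(-5*exp(x)*exp(-exp(x))) dx into ∫(-5*exp(-u)) du: now ∫(-5*exp(-u)) du.
Step 2. Evaluate the standard form: now 5*exp(-u).
Step 3. Substitute back u = exp(x): now 5*exp(-exp(x)).
Answer: 5*exp(-exp(x)).


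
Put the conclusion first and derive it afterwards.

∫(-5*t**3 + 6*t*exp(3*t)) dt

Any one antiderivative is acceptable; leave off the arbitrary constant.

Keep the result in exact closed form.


The answer is -5*t**4/4 + 2*t*exp(3*t) - 2*exp(3*t)/3.
Step 1. Rewrite: now ∫(-5*t**3) dt + ∫(6*t*exp(3*t)) dt.
Step 2. Evaluate the standard form: now -5*t**4/4 + ∫(6*t*exp(3*t)) dt.
Step 3. Integrate ∫(6*t*exp(3*t)) dt by parts with u = t, dv = (6*exp(3*t)) dt, so v = 2*exp(3*t): now -5*t**4/4 + 2*t*exp(3*t) + ∫(-2*exp(3*t)) dt.
Step 4. Evaluate the standard form: now -5*t**4/4 + 2*t*exp(3*t) - 2*exp(3*t)/3.
Answer: -5*t**4/4 + 2*t*exp(3*t) - 2*exp(3*t)/3.


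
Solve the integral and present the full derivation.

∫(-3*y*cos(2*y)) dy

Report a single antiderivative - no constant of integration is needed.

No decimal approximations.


Step 1. Integrate ∫(-3*y*cos(2*y)) dy by parts with u = y, dv = (-3*cos(2*y)) dy, so v = -3*sin(2*y)/2: now -3*y*sin(2*y)/2 + ∫(3*sin(2*y)/2) dy.
Step 2. Evaluate the standard form: now -3*y*sin(2*y)/2 - 3*cos(2*y)/4.
Answer: -3*y*sin(2*y)/2 - 3*cos(2*y)/4.


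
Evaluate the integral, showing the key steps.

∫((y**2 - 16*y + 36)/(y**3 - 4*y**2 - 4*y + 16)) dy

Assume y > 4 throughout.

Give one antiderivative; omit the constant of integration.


Step 1. Decompose ∫((y**2 - 16*y + 36)/(y**3 - 4*y**2 - 4*y + 16)) dy by partial fractions, (y**2 - 16*y + 36)/(y**3 - 4*y**2 - 4*y + 16) = 3/(y + 2) - 1/(y - 2) - 1/(y - 4): now ∫(-1/(y - 4)) dy + ∫(-1/(y - 2)) dy + ∫(3/(y + 2)) dy.
Step 2. Evaluate the standard form [assuming y > -2]: now 3*log(y + 2) + ∫(-1/(y - 4)) dy + ∫(-1/(y - 2)) dy.
Step 3. Evaluate the standard form [assuming y > 2]: now -log(y - 2) + 3*log(y + 2) + ∫(-1/(y - 4)) dy.
Step 4. Evaluate the standard form [assuming y > 4]: now -log(y - 4) - log(y - 2) + 3*log(y + 2).
Answer: -log(y - 4) - log(y - 2) + 3*log(y + 2).


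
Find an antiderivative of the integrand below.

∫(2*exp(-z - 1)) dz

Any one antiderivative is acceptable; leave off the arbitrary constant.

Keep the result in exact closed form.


Answer: -2*exp(-z - 1).


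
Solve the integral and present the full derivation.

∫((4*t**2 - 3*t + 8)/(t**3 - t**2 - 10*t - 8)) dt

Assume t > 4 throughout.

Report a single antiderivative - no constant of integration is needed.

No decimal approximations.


Step 1. Decompose ∫((4*t**2 - 3*t + 8)/(t**3 - t**2 - 10*t - 8)) dt by partial fractions, (4*t**2 - 3*t + 8)/(t**3 - t**2 - 10*t - 8) = 5/(t + 2) - 3/(t + 1) + 2/(t - 4): now ∫(2/(t - 4)) dt + ∫(-3/(t + 1)) dt + ∫(5/(t + 2)) dt.
Step 2. Evaluate the standard form [assuming t > 4]: now 2*log(t - 4) + ∫(-3/(t + 1)) dt + ∫(5/(t + 2)) dt.
Step 3. Evaluate the standard form [assuming t > -1]: now 2*log(t - 4) - 3*log(t + 1) + ∫(5/(t + 2)) dt.
Step 4. Evaluate the standard form [assuming t > -2]: now 2*log(t - 4) - 3*log(t + 1) + 5*log(t + 2).
Answer: 2*log(t - 4) - 3*log(t + 1) + 5*log(t + 2).


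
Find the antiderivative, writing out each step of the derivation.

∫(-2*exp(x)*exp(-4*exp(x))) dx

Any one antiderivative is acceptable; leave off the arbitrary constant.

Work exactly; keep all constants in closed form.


Step 1. Substitute u = exp(x), turning ∫(-2*exp(x)*exp(-4*exp(x))) dx into ∫(-2*exp(-4*u)) du: now ∫(-2*exp(-4*u)) du.
Step 2. Evaluate the standard form: now exp(-4*u)/2.
Step 3. Substitute back u = exp(x): now exp(-4*exp(x))/2.
Answer: exp(-4*exp(x))/2.


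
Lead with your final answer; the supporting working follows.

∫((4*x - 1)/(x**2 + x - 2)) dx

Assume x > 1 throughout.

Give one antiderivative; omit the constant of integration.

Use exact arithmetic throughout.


The answer is log(x - 1) + 3*log(x + 2).
Step 1. Decompose ∫((4*x - 1)/(x**2 + x - 2)) dx by partial fractions, (4*x - 1)/(x**2 + x - 2) = 3/(x + 2) + 1/(x - 1): now ∫(1/(x - 1)) dx + ∫(3/(x + 2)) dx.
Step 2. Evaluate the standard form [assuming x > 1]: now log(x - 1) + ∫(3/(x + 2)) dx.
Step 3. Evaluate the standard form [assuming x > -2]: now log(x - 1) + 3*log(x + 2).
Answer: log(x - 1) + 3*log(x + 2).


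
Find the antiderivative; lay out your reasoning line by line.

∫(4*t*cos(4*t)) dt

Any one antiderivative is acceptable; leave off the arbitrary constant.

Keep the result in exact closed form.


Step 1. Integrate ∫(4*t*cos(4*t)) dt by parts with u = t, dv = (4*cos(4*t)) dt, so v = sin(4*t): now t*sin(4*t) + ∫(-sin(4*t)) dt.
Step 2. Evaluate the standard form: now t*sin(4*t) + cos(4*t)/4.
Answer: t*sin(4*t) + cos(4*t)/4.


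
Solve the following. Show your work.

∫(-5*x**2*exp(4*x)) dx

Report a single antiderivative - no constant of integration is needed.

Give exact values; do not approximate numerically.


Step 1. Integrate ∫(-5*x**2*exp(4*x)) dx by parts with u = x**2, dv = (-5*exp(4*x)) dx, so v = -5*exp(4*x)/4: now -5*x**2*exp(4*x)/4 + ∫(5*x*exp(4*x)/2) dx.
Step 2. Integrate ∫(5*x*exp(4*x)/2) dx by parts with u = x, dv = (5*exp(4*x)/2) dx, so v = 5*exp(4*x)/8: now -5*x**2*exp(4*x)/4 + 5*x*exp(4*x)/8 + ∫(-5*exp(4*x)/8) dx.
Step 3. Evaluate the standard form: now -5*x**2*exp(4*x)/4 + 5*x*exp(4*x)/8 - 5*exp(4*x)/32.
Answer: -5*x**2*exp(4*x)/4 + 5*x*exp(4*x)/8 - 5*exp(4*x)/32.


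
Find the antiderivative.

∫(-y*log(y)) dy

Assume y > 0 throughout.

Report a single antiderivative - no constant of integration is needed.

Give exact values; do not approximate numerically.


Answer: -y**2*log(y)/2 + y**2/4.


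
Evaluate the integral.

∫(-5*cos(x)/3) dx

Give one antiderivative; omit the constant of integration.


Answer: -5*sin(x)/3.


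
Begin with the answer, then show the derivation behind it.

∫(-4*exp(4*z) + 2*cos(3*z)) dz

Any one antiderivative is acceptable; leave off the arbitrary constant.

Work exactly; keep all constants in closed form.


The answer is -exp(4*z) + 2*sin(3*z)/3.
Step 1. Rewrite: now ∫(-4*exp(4*z)) dz + ∫(2*cos(3*z)) dz.
Step 2. Evaluate the standard form: now -exp(4*z) + ∫(2*cos(3*z)) dz.
Step 3. Evaluate the standard form: now -exp(4*z) + 2*sin(3*z)/3.
Answer: -exp(4*z) + 2*sin(3*z)/3.


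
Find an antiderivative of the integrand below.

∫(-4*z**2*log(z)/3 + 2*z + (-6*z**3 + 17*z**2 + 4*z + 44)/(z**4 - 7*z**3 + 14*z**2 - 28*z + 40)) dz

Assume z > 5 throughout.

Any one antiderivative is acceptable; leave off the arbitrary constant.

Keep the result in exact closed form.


Answer: -4*z**3*log(z)/9 + 4*z**3/27 + z**2 - 3*log(z - 5) - 3*log(z - 2) - 2*atan(z/2).


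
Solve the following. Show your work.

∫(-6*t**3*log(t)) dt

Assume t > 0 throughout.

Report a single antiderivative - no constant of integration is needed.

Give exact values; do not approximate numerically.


Step 1. Integrate ∫(-6*t**3*log(t)) dt by parts with u = log(t), dv = (-6*t**3) dt, so v = -3*t**4/2 [assuming t > 0]: now -3*t**4*log(t)/2 + ∫(3*t**3/2) dt.
Step 2. Evaluate the standard form: now -3*t**4*log(t)/2 + 3*t**4/8.
Answer: -3*t**4*log(t)/2 + 3*t**4/8.


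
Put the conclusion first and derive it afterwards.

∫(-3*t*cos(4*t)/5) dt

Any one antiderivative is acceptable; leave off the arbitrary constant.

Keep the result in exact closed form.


The answer is -3*t*sin(4*t)/20 - 3*cos(4*t)/80.
Step 1. Integrate ∫(-3*t*cos(4*t)/5) dt by parts with u = t, dv = (-3*cos(4*t)/5) dt, so v = -3*sin(4*t)/20: now -3*t*sin(4*t)/20 + ∫(3*sin(4*t)/20) dt.
Step 2. Evaluate the standard form: now -3*t*sin(4*t)/20 - 3*cos(4*t)/80.
Answer: -3*t*sin(4*t)/20 - 3*cos(4*t)/80.


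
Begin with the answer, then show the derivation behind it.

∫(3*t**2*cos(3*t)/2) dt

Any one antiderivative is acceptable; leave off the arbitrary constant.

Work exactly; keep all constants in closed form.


The answer is t**2*sin(3*t)/2 + t*cos(3*t)/3 - sin(3*t)/9.
Step 1. Integrate ∫(3*t**2*cos(3*t)/2) dt by parts with u = t**2, dv = (3*cos(3*t)/2) dt, so v = sin(3*t)/2: now t**2*sin(3*t)/2 + ∫(-t*sin(3*t)) dt.
Step 2. Integrate ∫(-t*sin(3*t)) dt by parts with u = t, dv = (-sin(3*t)) dt, so v = cos(3*t)/3: now t**2*sin(3*t)/2 + t*cos(3*t)/3 + ∫(-cos(3*t)/3) dt.
Step 3. Evaluate the standard form: now t**2*sin(3*t)/2 + t*cos(3*t)/3 - sin(3*t)/9.
Answer: t**2*sin(3*t)/2 + t*cos(3*t)/3 - sin(3*t)/9.


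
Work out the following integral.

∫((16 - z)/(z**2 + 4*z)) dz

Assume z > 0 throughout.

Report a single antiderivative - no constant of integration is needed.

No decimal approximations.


Answer: 4*log(z) - 5*log(z + 4).


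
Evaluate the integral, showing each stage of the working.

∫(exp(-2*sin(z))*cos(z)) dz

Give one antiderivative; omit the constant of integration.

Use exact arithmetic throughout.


Step 1. Substitute u = sin(z), turning ∫(exp(-2*sin(z))*cos(z)) dz into ∫(exp(-2*u)) du: now ∫(exp(-2*u)) du.
Step 2. Evaluate the standard form: now -exp(-2*u)/2.
Step 3. Substitute back u = sin(z): now -exp(-2*sin(z))/2.
Answer: -exp(-2*sin(z))/2.


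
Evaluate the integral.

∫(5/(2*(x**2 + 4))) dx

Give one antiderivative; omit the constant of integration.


Answer: 5*atan(x/2)/4.


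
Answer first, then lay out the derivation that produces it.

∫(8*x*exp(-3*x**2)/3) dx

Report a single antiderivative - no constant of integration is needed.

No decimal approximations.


The answer is -4*exp(-3*x**2)/9.
Step 1. Substitute u = x**2, turning ∫(8*x*exp(-3*x**2)/3) dx into ∫(4*exp(-3*u)/3) du: now ∫(4*exp(-3*u)/3) du.
Step 2. Evaluate the standard form: now -4*exp(-3*u)/9.
Step 3. Substitute back u = x**2: now -4*exp(-3*x**2)/9.
Answer: -4*exp(-3*x**2)/9.


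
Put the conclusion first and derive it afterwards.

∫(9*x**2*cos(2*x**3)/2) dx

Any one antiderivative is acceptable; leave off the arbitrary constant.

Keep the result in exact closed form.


The answer is 3*sin(2*x**3)/4.
Step 1. Substitute u = x**3, turning ∫(9*x**2*cos(2*x**3)/2) dx into ∫(3*cos(2*u)/2) du: now ∫(3*cos(2*u)/2) du.
Step 2. Evaluate the standard form: now 3*sin(2*u)/4.
Step 3. Substitute back u = x**3: now 3*sin(2*x**3)/4.
Answer: 3*sin(2*x**3)/4.


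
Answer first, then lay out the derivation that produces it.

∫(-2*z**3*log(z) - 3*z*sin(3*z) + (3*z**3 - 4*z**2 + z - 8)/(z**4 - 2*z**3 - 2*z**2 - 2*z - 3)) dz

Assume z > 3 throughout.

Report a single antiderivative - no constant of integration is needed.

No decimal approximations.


The answer is -z**4*log(z)/2 + z**4/8 + z*cos(3*z) + log(z - 3) + 2*log(z + 1) - sin(3*z)/3 + atan(z).
Step 1. Rewrite: now ∫(-3*z*sin(3*z)) dz + ∫(-2*z**3*log(z)) dz + ∫((3*z**3 - 4*z**2 + z - 8)/(z**4 - 2*z**3 - 2*z**2 - 2*z - 3)) dz.
Step 2. Integrate ∫(-2*z**3*log(z)) dz by parts with u = log(z), dv = (-2*z**3) dz, so v = -z**4/2 [assuming z > 0]: now -z**4*log(z)/2 + ∫(z**3/2) dz + ∫(-3*z*sin(3*z)) dz + ∫((3*z**3 - 4*z**2 + z - 8)/(z**4 - 2*z**3 - 2*z**2 - 2*z - 3)) dz.
Step 3. Evaluate the standard form: now -z**4*log(z)/2 + z**4/8 + ∫(-3*z*sin(3*z)) dz + ∫((3*z**3 - 4*z**2 + z - 8)/(z**4 - 2*z**3 - 2*z**2 - 2*z - 3)) dz.
Step 4. Integrate ∫(-3*z*sin(3*z)) dz by parts with u = z, dv = (-3*sin(3*z)) dz, so v = cos(3*z): now -z**4*log(z)/2 + z**4/8 + z*cos(3*z) + ∫((3*z**3 - 4*z**2 + z - 8)/(z**4 - 2*z**3 - 2*z**2 - 2*z - 3)) dz + ∫(-cos(3*z)) dz.
Step 5. Evaluate the standard form: now -z**4*log(z)/2 + z**4/8 + z*cos(3*z) - sin(3*z)/3 + ∫((3*z**3 - 4*z**2 + z - 8)/(z**4 - 2*z**3 - 2*z**2 - 2*z - 3)) dz.
Step 6. Decompose ∫((3*z**3 - 4*z**2 + z - 8)/(z**4 - 2*z**3 - 2*z**2 - 2*z - 3)) dz by partial fractions, (3*z**3 - 4*z**2 + z - 8)/(z**4 - 2*z**3 - 2*z**2 - 2*z - 3) = 1/(z**2 + 1) + 2/(z + 1) + 1/(z - 3): now -z**4*log(z)/2 + z**4/8 + z*cos(3*z) - sin(3*z)/3 + ∫(1/(z - 3)) dz + ∫(2/(z + 1)) dz + ∫(1/(z**2 + 1)) dz.
Step 7. Evaluate the standard form [assuming z > -1]: now -z**4*log(z)/2 + z**4/8 + z*cos(3*z) + 2*log(z + 1) - sin(3*z)/3 + ∫(1/(z - 3)) dz + ∫(1/(z**2 + 1)) dz.
Step 8. Evaluate the standard form [assuming z > 3]: now -z**4*log(z)/2 + z**4/8 + z*cos(3*z) + log(z - 3) + 2*log(z + 1) - sin(3*z)/3 + ∫(1/(z**2 + 1)) dz.
Step 9. Evaluate the standard form: now -z**4*log(z)/2 + z**4/8 + z*cos(3*z) + log(z - 3) + 2*log(z + 1) - sin(3*z)/3 + atan(z).
Answer: -z**4*log(z)/2 + z**4/8 + z*cos(3*z) + log(z - 3) + 2*log(z + 1) - sin(3*z)/3 + atan(z).
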